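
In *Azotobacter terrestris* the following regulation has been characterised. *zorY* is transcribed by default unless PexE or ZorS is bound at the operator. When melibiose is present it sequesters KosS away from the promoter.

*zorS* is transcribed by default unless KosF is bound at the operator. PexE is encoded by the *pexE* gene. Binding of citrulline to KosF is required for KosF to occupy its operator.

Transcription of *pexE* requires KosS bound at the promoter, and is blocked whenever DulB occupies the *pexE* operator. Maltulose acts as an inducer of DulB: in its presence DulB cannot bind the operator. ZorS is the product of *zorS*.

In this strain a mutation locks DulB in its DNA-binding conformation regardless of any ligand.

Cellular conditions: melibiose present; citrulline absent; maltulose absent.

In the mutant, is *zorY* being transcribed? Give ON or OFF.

OFF

Melibiose is present, so KosS is inactive.
DulB is constitutively active in this strain.
With repressor DulB bound, *pexE* is not transcribed.
So PexE is not produced.
Citrulline is absent, so KosF is inactive.
With no repressor bound, *zorS* is transcribed.
So ZorS is produced and active.
With repressor ZorS bound, *zorY* is not transcribed.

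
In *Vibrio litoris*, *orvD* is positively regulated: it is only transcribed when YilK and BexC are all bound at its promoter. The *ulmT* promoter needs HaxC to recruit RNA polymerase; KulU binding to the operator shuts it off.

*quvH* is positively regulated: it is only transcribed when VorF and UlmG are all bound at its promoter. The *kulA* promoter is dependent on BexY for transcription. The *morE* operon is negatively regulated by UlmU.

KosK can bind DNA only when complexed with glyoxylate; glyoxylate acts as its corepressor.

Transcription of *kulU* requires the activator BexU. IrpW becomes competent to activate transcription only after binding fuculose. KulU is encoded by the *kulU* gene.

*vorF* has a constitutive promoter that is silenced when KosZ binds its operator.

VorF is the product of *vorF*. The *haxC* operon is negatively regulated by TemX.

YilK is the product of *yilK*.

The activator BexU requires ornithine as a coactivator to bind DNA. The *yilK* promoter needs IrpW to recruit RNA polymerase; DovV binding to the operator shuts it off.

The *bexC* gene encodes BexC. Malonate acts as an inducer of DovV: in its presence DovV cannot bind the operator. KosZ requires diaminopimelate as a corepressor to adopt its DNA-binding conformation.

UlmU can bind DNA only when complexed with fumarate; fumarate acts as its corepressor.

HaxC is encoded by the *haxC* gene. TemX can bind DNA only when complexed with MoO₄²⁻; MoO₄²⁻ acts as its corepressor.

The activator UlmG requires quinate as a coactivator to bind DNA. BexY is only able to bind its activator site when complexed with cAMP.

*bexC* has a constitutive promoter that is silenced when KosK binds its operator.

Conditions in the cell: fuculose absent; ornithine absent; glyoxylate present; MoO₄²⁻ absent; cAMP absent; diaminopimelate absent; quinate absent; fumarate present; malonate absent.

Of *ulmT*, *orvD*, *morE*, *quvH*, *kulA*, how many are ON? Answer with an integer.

1

MoO₄²⁻ is absent, so TemX is inactive.
With no repressor bound, *haxC* is transcribed.
So HaxC is produced and active.
Ornithine is absent, so BexU is inactive.
Required activator BexU is absent, so *kulU* is not transcribed.
So KulU is not produced.
No repressor is bound and HaxC is active, so *ulmT* is transcribed.
→ *ulmT* is ON.
Malonate is absent, so DovV is active.
Fuculose is absent, so IrpW is inactive.
With repressor DovV bound, *yilK* is not transcribed.
So YilK is not produced.
Glyoxylate is present, so KosK is active.
With repressor KosK bound, *bexC* is not transcribed.
So BexC is not produced.
Required activator YilK is absent, so *orvD* is not transcribed.
→ *orvD* is OFF.
Fumarate is present, so UlmU is active.
With repressor UlmU bound, *morE* is not transcribed.
→ *morE* is OFF.
Diaminopimelate is absent, so KosZ is inactive.
With no repressor bound, *vorF* is transcribed.
So VorF is produced and active.
Quinate is absent, so UlmG is inactive.
Required activator UlmG is absent, so *quvH* is not transcribed.
→ *quvH* is OFF.
cAMP is absent, so BexY is inactive.
Required activator BexY is absent, so *kulA* is not transcribed.
→ *kulA* is OFF.
1 of the 5 genes is transcribed.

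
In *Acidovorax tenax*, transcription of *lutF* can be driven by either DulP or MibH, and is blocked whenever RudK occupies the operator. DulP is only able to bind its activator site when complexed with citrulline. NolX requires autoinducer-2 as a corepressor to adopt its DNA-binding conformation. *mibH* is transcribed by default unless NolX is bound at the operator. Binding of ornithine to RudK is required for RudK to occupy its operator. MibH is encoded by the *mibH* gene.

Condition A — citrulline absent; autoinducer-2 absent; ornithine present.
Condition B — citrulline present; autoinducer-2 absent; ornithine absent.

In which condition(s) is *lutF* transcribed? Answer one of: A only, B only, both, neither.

Condition A:
Citrulline is absent, so DulP is inactive.
Autoinducer-2 is absent, so NolX is inactive.
With no repressor bound, *mibH* is transcribed.
So MibH is produced and active.
Ornithine is present, so RudK is active.
With repressor RudK bound, *lutF* is not transcribed.
→ *lutF* is OFF in A.
Condition B:
Citrulline is present, so DulP is active.
Autoinducer-2 is absent, so NolX is inactive.
With no repressor bound, *mibH* is transcribed.
So MibH is produced and active.
Ornithine is absent, so RudK is inactive.
Activator DulP is present, so *lutF* is transcribed.
→ *lutF* is ON in B.

B only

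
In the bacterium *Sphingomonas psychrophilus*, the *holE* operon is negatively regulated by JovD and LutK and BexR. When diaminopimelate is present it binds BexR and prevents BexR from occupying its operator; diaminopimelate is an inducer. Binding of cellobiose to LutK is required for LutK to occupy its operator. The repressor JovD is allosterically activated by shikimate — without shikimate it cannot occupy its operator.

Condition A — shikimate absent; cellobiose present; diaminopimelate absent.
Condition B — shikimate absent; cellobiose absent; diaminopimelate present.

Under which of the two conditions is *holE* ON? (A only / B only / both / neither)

B only

Condition A:
Shikimate is absent, so JovD is inactive.
Cellobiose is present, so LutK is active.
Diaminopimelate is absent, so BexR is active.
With repressor LutK bound, *holE* is not transcribed.
→ *holE* is OFF in A.
Condition B:
Shikimate is absent, so JovD is inactive.
Cellobiose is absent, so LutK is inactive.
Diaminopimelate is present, so BexR is inactive.
With no repressor bound, *holE* is transcribed.
→ *holE* is ON in B.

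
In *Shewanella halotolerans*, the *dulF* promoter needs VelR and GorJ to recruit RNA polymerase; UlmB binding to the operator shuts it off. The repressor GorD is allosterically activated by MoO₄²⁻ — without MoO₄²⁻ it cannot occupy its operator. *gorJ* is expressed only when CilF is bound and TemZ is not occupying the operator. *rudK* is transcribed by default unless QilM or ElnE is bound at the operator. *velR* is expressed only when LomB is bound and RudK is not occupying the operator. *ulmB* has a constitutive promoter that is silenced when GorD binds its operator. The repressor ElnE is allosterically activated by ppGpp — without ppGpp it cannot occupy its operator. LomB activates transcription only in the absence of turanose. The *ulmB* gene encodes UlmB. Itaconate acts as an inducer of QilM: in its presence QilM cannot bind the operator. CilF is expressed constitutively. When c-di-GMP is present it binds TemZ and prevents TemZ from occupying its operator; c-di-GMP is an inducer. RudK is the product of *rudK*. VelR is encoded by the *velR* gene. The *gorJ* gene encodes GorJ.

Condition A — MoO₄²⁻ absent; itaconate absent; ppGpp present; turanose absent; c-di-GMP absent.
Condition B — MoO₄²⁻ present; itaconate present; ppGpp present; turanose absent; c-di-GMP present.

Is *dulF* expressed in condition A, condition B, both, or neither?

Condition A:
MoO₄²⁻ is absent, so GorD is inactive.
With no repressor bound, *ulmB* is transcribed.
So UlmB is produced and active.
Itaconate is absent, so QilM is active.
ppGpp is present, so ElnE is active.
With repressor QilM bound, *rudK* is not transcribed.
So RudK is not produced.
Turanose is absent, so LomB is active.
No repressor is bound and LomB is active, so *velR* is transcribed.
So VelR is produced and active.
c-di-GMP is absent, so TemZ is active.
CilF is produced constitutively and is active.
With repressor TemZ bound, *gorJ* is not transcribed.
So GorJ is not produced.
With repressor UlmB bound, *dulF* is not transcribed.
→ *dulF* is OFF in A.
Condition B:
MoO₄²⁻ is present, so GorD is active.
With repressor GorD bound, *ulmB* is not transcribed.
So UlmB is not produced.
Itaconate is present, so QilM is inactive.
ppGpp is present, so ElnE is active.
With repressor ElnE bound, *rudK* is not transcribed.
So RudK is not produced.
Turanose is absent, so LomB is active.
No repressor is bound and LomB is active, so *velR* is transcribed.
So VelR is produced and active.
c-di-GMP is present, so TemZ is inactive.
CilF is produced constitutively and is active.
No repressor is bound and CilF is active, so *gorJ* is transcribed.
So GorJ is produced and active.
No repressor is bound and VelR and GorJ are active, so *dulF* is transcribed.
→ *dulF* is ON in B.

B only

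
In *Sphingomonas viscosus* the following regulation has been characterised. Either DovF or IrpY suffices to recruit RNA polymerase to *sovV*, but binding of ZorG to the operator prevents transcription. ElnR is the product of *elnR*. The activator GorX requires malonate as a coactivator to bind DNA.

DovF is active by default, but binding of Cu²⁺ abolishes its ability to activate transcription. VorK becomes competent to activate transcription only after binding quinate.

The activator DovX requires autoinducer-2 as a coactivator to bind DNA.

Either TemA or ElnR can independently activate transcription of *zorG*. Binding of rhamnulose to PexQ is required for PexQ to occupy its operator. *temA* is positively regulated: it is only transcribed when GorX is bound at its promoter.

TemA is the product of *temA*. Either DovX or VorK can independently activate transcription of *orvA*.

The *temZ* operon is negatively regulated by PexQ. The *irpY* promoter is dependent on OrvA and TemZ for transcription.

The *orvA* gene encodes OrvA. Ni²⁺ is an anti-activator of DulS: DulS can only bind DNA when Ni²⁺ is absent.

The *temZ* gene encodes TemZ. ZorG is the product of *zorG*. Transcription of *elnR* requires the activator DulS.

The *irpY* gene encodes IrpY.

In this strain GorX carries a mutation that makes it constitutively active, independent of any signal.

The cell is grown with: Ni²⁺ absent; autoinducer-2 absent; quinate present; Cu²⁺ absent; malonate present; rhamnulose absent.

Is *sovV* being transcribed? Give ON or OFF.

GorX is constitutively active in this strain.
No repressor is bound and GorX is active, so *temA* is transcribed.
So TemA is produced and active.
Ni²⁺ is absent, so DulS is active.
No repressor is bound and DulS is active, so *elnR* is transcribed.
So ElnR is produced and active.
Activator TemA is present, so *zorG* is transcribed.
So ZorG is produced and active.
Cu²⁺ is absent, so DovF is active.
Autoinducer-2 is absent, so DovX is inactive.
Quinate is present, so VorK is active.
Activator VorK is present, so *orvA* is transcribed.
So OrvA is produced and active.
Rhamnulose is absent, so PexQ is inactive.
With no repressor bound, *temZ* is transcribed.
So TemZ is produced and active.
No repressor is bound and OrvA and TemZ are active, so *irpY* is transcribed.
So IrpY is produced and active.
With repressor ZorG bound, *sovV* is not transcribed.

OFF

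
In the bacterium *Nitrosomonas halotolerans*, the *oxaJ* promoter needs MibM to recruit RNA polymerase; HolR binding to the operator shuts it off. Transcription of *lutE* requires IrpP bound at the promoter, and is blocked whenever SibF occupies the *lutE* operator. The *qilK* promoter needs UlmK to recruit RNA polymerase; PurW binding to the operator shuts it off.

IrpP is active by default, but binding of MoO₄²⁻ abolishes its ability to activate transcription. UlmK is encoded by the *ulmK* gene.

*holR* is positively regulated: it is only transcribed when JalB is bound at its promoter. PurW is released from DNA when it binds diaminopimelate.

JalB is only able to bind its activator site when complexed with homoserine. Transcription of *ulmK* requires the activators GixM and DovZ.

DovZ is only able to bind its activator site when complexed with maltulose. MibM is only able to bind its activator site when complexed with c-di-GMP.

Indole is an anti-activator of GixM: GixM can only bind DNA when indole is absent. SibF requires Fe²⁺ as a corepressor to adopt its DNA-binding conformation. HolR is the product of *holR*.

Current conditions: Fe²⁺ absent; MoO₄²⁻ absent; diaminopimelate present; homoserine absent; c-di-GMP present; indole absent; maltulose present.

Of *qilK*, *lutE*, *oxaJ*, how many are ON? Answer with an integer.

Indole is absent, so GixM is active.
Maltulose is present, so DovZ is active.
No repressor is bound and GixM and DovZ are active, so *ulmK* is transcribed.
So UlmK is produced and active.
Diaminopimelate is present, so PurW is inactive.
No repressor is bound and UlmK is active, so *qilK* is transcribed.
→ *qilK* is ON.
Fe²⁺ is absent, so SibF is inactive.
MoO₄²⁻ is absent, so IrpP is active.
No repressor is bound and IrpP is active, so *lutE* is transcribed.
→ *lutE* is ON.
Homoserine is absent, so JalB is inactive.
Required activator JalB is absent, so *holR* is not transcribed.
So HolR is not produced.
c-di-GMP is present, so MibM is active.
No repressor is bound and MibM is active, so *oxaJ* is transcribed.
→ *oxaJ* is ON.
3 of the 3 genes are transcribed.

3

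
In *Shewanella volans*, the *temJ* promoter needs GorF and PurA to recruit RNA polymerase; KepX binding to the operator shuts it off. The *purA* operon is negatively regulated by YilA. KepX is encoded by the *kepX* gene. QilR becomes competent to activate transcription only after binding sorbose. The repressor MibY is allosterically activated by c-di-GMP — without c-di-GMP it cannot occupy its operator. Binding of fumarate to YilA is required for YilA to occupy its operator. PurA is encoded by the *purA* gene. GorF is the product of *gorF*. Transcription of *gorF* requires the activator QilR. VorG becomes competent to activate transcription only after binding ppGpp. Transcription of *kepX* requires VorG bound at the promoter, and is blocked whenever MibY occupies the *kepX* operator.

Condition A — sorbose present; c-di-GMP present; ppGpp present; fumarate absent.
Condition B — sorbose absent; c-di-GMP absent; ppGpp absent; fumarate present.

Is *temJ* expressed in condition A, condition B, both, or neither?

Condition A:
Sorbose is present, so QilR is active.
No repressor is bound and QilR is active, so *gorF* is transcribed.
So GorF is produced and active.
c-di-GMP is present, so MibY is active.
ppGpp is present, so VorG is active.
With repressor MibY bound, *kepX* is not transcribed.
So KepX is not produced.
Fumarate is absent, so YilA is inactive.
With no repressor bound, *purA* is transcribed.
So PurA is produced and active.
No repressor is bound and GorF and PurA are active, so *temJ* is transcribed.
→ *temJ* is ON in A.
Condition B:
Sorbose is absent, so QilR is inactive.
Required activator QilR is absent, so *gorF* is not transcribed.
So GorF is not produced.
c-di-GMP is absent, so MibY is inactive.
ppGpp is absent, so VorG is inactive.
Required activator VorG is absent, so *kepX* is not transcribed.
So KepX is not produced.
Fumarate is present, so YilA is active.
With repressor YilA bound, *purA* is not transcribed.
So PurA is not produced.
Required activator GorF is absent, so *temJ* is not transcribed.
→ *temJ* is OFF in B.

A only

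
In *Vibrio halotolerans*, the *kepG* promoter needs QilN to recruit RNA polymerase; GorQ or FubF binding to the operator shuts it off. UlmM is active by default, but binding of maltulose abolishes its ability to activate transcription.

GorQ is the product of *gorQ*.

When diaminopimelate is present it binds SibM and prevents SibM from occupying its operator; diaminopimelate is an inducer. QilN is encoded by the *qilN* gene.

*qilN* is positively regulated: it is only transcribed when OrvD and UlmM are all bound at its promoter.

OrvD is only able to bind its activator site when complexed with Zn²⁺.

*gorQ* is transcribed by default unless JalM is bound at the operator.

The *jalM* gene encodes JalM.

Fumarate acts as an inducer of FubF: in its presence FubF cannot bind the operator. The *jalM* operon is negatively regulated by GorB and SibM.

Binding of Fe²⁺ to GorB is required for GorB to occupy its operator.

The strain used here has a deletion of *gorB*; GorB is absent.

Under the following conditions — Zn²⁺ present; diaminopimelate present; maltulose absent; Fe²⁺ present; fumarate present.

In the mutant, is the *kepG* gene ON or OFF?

ON

GorB is non-functional in this strain, so it has no effect.
Diaminopimelate is present, so SibM is inactive.
With no repressor bound, *jalM* is transcribed.
So JalM is produced and active.
With repressor JalM bound, *gorQ* is not transcribed.
So GorQ is not produced.
Zn²⁺ is present, so OrvD is active.
Maltulose is absent, so UlmM is active.
No repressor is bound and OrvD and UlmM are active, so *qilN* is transcribed.
So QilN is produced and active.
Fumarate is present, so FubF is inactive.
No repressor is bound and QilN is active, so *kepG* is transcribed.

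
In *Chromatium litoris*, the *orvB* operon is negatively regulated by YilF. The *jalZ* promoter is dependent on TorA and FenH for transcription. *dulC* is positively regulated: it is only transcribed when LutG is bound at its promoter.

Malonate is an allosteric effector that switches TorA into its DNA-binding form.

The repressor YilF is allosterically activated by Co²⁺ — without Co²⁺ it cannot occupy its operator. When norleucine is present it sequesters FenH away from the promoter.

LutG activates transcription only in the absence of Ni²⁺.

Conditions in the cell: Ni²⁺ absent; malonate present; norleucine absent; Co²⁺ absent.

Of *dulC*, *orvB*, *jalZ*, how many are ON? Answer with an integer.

Ni²⁺ is absent, so LutG is active.
No repressor is bound and LutG is active, so *dulC* is transcribed.
→ *dulC* is ON.
Co²⁺ is absent, so YilF is inactive.
With no repressor bound, *orvB* is transcribed.
→ *orvB* is ON.
Malonate is present, so TorA is active.
Norleucine is absent, so FenH is active.
No repressor is bound and TorA and FenH are active, so *jalZ* is transcribed.
→ *jalZ* is ON.
3 of the 3 genes are transcribed.

3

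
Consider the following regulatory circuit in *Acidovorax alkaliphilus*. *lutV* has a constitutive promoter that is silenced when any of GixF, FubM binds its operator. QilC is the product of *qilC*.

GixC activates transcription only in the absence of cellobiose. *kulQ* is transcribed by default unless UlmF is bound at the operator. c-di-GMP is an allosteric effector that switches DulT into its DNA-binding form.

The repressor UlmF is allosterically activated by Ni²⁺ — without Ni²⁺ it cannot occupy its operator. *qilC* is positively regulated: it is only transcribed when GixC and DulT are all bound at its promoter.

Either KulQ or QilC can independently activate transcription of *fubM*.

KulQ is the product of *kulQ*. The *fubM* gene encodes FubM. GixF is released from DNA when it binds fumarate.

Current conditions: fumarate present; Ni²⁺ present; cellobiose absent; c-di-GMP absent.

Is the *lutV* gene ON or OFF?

ON

Fumarate is present, so GixF is inactive.
Ni²⁺ is present, so UlmF is active.
With repressor UlmF bound, *kulQ* is not transcribed.
So KulQ is not produced.
Cellobiose is absent, so GixC is active.
c-di-GMP is absent, so DulT is inactive.
Required activator DulT is absent, so *qilC* is not transcribed.
So QilC is not produced.
No activator is available at the *fubM* promoter, so *fubM* is not transcribed.
So FubM is not produced.
With no repressor bound, *lutV* is transcribed.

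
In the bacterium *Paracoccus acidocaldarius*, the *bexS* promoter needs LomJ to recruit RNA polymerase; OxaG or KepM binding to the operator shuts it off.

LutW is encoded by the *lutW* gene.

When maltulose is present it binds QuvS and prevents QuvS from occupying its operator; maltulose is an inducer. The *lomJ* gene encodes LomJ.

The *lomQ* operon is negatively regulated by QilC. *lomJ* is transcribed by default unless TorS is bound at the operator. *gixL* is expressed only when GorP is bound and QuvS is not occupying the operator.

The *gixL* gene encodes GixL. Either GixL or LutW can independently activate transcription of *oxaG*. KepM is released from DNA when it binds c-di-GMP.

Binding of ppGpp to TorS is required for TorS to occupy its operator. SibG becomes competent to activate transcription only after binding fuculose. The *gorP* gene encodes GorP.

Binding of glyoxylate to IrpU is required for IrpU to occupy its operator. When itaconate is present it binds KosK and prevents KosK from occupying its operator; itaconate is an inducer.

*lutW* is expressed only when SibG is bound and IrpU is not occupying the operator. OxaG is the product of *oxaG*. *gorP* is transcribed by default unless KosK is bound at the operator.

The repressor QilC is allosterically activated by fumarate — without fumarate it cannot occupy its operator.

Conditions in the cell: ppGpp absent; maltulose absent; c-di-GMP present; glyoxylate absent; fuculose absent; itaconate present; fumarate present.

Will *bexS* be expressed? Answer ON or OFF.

ON

ppGpp is absent, so TorS is inactive.
With no repressor bound, *lomJ* is transcribed.
So LomJ is produced and active.
Itaconate is present, so KosK is inactive.
With no repressor bound, *gorP* is transcribed.
So GorP is produced and active.
Maltulose is absent, so QuvS is active.
With repressor QuvS bound, *gixL* is not transcribed.
So GixL is not produced.
Fuculose is absent, so SibG is inactive.
Glyoxylate is absent, so IrpU is inactive.
Required activator SibG is absent, so *lutW* is not transcribed.
So LutW is not produced.
No activator is available at the *oxaG* promoter, so *oxaG* is not transcribed.
So OxaG is not produced.
c-di-GMP is present, so KepM is inactive.
No repressor is bound and LomJ is active, so *bexS* is transcribed.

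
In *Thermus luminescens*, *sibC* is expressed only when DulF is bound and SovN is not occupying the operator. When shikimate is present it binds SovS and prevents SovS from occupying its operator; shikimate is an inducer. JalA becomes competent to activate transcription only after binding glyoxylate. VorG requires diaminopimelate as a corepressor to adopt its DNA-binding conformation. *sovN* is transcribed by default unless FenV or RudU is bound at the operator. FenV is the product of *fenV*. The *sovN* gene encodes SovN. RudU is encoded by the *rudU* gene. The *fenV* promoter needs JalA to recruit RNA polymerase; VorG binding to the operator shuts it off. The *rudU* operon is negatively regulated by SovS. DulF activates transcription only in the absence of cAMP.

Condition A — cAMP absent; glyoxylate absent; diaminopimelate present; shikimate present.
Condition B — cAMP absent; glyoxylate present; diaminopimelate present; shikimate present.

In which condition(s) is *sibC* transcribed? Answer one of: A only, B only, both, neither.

both

Condition A:
cAMP is absent, so DulF is active.
Glyoxylate is absent, so JalA is inactive.
Diaminopimelate is present, so VorG is active.
With repressor VorG bound, *fenV* is not transcribed.
So FenV is not produced.
Shikimate is present, so SovS is inactive.
With no repressor bound, *rudU* is transcribed.
So RudU is produced and active.
With repressor RudU bound, *sovN* is not transcribed.
So SovN is not produced.
No repressor is bound and DulF is active, so *sibC* is transcribed.
→ *sibC* is ON in A.
Condition B:
cAMP is absent, so DulF is active.
Glyoxylate is present, so JalA is active.
Diaminopimelate is present, so VorG is active.
With repressor VorG bound, *fenV* is not transcribed.
So FenV is not produced.
Shikimate is present, so SovS is inactive.
With no repressor bound, *rudU* is transcribed.
So RudU is produced and active.
With repressor RudU bound, *sovN* is not transcribed.
So SovN is not produced.
No repressor is bound and DulF is active, so *sibC* is transcribed.
→ *sibC* is ON in B.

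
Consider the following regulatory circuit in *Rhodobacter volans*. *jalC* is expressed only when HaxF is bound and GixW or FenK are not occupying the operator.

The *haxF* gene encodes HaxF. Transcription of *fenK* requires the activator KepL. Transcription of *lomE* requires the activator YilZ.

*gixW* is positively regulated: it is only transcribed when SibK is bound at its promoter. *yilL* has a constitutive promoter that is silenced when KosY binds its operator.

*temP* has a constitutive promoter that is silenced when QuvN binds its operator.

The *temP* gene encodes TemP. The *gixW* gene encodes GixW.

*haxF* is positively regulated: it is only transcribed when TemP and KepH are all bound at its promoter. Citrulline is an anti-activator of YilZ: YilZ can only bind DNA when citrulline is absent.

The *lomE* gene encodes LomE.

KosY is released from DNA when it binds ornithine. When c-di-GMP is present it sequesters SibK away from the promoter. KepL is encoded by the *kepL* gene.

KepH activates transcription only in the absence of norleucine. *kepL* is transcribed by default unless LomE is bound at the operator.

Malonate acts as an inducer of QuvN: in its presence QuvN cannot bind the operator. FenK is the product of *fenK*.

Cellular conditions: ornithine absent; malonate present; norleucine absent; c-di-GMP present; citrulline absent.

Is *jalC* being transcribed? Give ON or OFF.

ON

Malonate is present, so QuvN is inactive.
With no repressor bound, *temP* is transcribed.
So TemP is produced and active.
Norleucine is absent, so KepH is active.
No repressor is bound and TemP and KepH are active, so *haxF* is transcribed.
So HaxF is produced and active.
c-di-GMP is present, so SibK is inactive.
Required activator SibK is absent, so *gixW* is not transcribed.
So GixW is not produced.
Citrulline is absent, so YilZ is active.
No repressor is bound and YilZ is active, so *lomE* is transcribed.
So LomE is produced and active.
With repressor LomE bound, *kepL* is not transcribed.
So KepL is not produced.
Required activator KepL is absent, so *fenK* is not transcribed.
So FenK is not produced.
No repressor is bound and HaxF is active, so *jalC* is transcribed.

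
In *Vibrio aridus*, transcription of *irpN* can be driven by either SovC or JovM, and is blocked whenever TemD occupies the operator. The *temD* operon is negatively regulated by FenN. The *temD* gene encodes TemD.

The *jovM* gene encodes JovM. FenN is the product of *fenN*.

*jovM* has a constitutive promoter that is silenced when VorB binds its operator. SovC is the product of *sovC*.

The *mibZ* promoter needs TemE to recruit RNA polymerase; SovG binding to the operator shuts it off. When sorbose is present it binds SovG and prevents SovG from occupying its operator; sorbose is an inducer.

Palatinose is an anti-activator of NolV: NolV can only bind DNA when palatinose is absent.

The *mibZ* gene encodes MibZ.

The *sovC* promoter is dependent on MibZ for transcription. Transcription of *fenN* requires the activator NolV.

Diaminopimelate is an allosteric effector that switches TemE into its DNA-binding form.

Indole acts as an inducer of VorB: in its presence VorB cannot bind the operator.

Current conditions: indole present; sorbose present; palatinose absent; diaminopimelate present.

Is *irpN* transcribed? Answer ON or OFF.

ON

Sorbose is present, so SovG is inactive.
Diaminopimelate is present, so TemE is active.
No repressor is bound and TemE is active, so *mibZ* is transcribed.
So MibZ is produced and active.
No repressor is bound and MibZ is active, so *sovC* is transcribed.
So SovC is produced and active.
Palatinose is absent, so NolV is active.
No repressor is bound and NolV is active, so *fenN* is transcribed.
So FenN is produced and active.
With repressor FenN bound, *temD* is not transcribed.
So TemD is not produced.
Indole is present, so VorB is inactive.
With no repressor bound, *jovM* is transcribed.
So JovM is produced and active.
Activator SovC is present, so *irpN* is transcribed.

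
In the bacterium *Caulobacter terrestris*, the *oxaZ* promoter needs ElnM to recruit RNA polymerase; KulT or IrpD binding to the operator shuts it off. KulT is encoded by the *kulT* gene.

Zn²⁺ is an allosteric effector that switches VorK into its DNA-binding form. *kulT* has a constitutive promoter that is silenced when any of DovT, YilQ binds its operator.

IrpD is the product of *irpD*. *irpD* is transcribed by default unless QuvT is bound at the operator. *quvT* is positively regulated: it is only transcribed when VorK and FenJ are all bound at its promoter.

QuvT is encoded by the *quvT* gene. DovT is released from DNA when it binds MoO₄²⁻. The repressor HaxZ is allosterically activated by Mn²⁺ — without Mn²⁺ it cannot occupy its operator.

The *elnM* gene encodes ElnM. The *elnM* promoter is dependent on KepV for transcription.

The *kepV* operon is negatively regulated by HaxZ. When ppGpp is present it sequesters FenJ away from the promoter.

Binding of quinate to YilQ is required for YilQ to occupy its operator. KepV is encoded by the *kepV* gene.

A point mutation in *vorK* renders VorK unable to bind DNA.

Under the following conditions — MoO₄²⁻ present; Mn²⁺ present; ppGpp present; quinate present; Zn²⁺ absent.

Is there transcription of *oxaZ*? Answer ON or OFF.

Mn²⁺ is present, so HaxZ is active.
With repressor HaxZ bound, *kepV* is not transcribed.
So KepV is not produced.
Required activator KepV is absent, so *elnM* is not transcribed.
So ElnM is not produced.
MoO₄²⁻ is present, so DovT is inactive.
Quinate is present, so YilQ is active.
With repressor YilQ bound, *kulT* is not transcribed.
So KulT is not produced.
VorK is non-functional in this strain, so it has no effect.
ppGpp is present, so FenJ is inactive.
Required activator VorK is absent, so *quvT* is not transcribed.
So QuvT is not produced.
With no repressor bound, *irpD* is transcribed.
So IrpD is produced and active.
With repressor IrpD bound, *oxaZ* is not transcribed.

OFF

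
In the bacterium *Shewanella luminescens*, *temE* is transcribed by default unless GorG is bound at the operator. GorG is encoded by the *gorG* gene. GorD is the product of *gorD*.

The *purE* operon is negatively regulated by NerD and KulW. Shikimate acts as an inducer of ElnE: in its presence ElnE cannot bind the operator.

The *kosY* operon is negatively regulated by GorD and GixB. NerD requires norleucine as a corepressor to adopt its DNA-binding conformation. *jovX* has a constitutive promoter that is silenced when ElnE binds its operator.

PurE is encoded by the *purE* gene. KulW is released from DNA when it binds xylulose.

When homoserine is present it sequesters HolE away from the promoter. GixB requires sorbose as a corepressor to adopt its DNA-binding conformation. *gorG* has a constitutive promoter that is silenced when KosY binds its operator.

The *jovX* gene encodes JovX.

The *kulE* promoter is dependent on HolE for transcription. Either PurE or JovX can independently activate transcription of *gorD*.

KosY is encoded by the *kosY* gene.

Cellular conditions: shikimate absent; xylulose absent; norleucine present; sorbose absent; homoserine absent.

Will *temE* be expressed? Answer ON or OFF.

Norleucine is present, so NerD is active.
Xylulose is absent, so KulW is active.
With repressor NerD bound, *purE* is not transcribed.
So PurE is not produced.
Shikimate is absent, so ElnE is active.
With repressor ElnE bound, *jovX* is not transcribed.
So JovX is not produced.
No activator is available at the *gorD* promoter, so *gorD* is not transcribed.
So GorD is not produced.
Sorbose is absent, so GixB is inactive.
With no repressor bound, *kosY* is transcribed.
So KosY is produced and active.
With repressor KosY bound, *gorG* is not transcribed.
So GorG is not produced.
With no repressor bound, *temE* is transcribed.

ON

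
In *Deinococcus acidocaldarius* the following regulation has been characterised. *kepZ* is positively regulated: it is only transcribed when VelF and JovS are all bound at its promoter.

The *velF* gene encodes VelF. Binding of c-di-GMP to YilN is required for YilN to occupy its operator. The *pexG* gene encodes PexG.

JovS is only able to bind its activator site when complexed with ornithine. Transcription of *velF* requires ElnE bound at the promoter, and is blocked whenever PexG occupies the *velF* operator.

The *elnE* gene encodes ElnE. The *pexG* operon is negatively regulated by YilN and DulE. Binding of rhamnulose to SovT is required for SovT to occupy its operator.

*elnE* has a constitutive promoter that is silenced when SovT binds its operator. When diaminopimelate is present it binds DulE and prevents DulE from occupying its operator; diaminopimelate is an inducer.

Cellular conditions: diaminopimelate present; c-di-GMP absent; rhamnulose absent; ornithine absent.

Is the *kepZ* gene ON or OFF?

c-di-GMP is absent, so YilN is inactive.
Diaminopimelate is present, so DulE is inactive.
With no repressor bound, *pexG* is transcribed.
So PexG is produced and active.
Rhamnulose is absent, so SovT is inactive.
With no repressor bound, *elnE* is transcribed.
So ElnE is produced and active.
With repressor PexG bound, *velF* is not transcribed.
So VelF is not produced.
Ornithine is absent, so JovS is inactive.
Required activator VelF is absent, so *kepZ* is not transcribed.

OFF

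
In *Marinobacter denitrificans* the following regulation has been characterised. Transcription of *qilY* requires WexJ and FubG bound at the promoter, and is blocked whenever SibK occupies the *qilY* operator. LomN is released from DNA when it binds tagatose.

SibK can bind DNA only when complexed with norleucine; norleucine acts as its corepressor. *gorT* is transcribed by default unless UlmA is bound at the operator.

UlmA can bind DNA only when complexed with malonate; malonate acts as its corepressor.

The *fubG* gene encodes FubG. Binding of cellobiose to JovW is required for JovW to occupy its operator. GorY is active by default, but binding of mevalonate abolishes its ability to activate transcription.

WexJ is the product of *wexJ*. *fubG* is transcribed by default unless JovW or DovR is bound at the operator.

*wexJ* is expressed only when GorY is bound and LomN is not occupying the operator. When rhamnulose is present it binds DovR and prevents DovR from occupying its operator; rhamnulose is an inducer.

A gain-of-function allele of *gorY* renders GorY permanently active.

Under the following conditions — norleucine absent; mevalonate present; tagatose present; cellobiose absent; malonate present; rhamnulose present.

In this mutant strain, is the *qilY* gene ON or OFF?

GorY is constitutively active in this strain.
Tagatose is present, so LomN is inactive.
No repressor is bound and GorY is active, so *wexJ* is transcribed.
So WexJ is produced and active.
Norleucine is absent, so SibK is inactive.
Cellobiose is absent, so JovW is inactive.
Rhamnulose is present, so DovR is inactive.
With no repressor bound, *fubG* is transcribed.
So FubG is produced and active.
No repressor is bound and WexJ and FubG are active, so *qilY* is transcribed.

ON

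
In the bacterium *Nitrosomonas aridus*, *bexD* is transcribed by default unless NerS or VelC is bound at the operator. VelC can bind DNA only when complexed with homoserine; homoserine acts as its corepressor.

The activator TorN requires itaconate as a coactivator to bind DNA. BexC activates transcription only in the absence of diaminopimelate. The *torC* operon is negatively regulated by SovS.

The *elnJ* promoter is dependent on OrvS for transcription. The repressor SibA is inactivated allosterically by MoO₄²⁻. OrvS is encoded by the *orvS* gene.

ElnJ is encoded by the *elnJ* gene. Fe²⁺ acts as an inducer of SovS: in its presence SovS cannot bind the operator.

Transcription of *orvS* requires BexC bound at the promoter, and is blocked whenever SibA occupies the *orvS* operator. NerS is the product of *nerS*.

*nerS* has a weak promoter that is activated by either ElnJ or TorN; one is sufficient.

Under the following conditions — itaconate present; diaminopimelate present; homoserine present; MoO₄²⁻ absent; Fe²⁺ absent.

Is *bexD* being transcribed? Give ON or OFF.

OFF

MoO₄²⁻ is absent, so SibA is active.
Diaminopimelate is present, so BexC is inactive.
With repressor SibA bound, *orvS* is not transcribed.
So OrvS is not produced.
Required activator OrvS is absent, so *elnJ* is not transcribed.
So ElnJ is not produced.
Itaconate is present, so TorN is active.
Activator TorN is present, so *nerS* is transcribed.
So NerS is produced and active.
Homoserine is present, so VelC is active.
With repressor NerS bound, *bexD* is not transcribed.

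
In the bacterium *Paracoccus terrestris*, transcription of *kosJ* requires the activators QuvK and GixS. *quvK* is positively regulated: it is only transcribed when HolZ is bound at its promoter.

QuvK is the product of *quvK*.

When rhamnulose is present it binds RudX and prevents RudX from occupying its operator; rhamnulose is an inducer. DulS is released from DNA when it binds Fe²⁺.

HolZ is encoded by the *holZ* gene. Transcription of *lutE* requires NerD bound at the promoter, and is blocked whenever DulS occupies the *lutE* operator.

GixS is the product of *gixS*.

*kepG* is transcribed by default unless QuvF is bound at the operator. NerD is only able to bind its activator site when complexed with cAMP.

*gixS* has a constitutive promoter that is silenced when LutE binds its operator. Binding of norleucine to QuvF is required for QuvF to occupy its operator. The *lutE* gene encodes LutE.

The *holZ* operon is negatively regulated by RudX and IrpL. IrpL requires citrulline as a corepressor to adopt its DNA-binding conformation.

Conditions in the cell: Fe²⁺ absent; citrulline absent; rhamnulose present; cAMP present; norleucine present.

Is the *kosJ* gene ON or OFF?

ON

Rhamnulose is present, so RudX is inactive.
Citrulline is absent, so IrpL is inactive.
With no repressor bound, *holZ* is transcribed.
So HolZ is produced and active.
No repressor is bound and HolZ is active, so *quvK* is transcribed.
So QuvK is produced and active.
Fe²⁺ is absent, so DulS is active.
cAMP is present, so NerD is active.
With repressor DulS bound, *lutE* is not transcribed.
So LutE is not produced.
With no repressor bound, *gixS* is transcribed.
So GixS is produced and active.
No repressor is bound and QuvK and GixS are active, so *kosJ* is transcribed.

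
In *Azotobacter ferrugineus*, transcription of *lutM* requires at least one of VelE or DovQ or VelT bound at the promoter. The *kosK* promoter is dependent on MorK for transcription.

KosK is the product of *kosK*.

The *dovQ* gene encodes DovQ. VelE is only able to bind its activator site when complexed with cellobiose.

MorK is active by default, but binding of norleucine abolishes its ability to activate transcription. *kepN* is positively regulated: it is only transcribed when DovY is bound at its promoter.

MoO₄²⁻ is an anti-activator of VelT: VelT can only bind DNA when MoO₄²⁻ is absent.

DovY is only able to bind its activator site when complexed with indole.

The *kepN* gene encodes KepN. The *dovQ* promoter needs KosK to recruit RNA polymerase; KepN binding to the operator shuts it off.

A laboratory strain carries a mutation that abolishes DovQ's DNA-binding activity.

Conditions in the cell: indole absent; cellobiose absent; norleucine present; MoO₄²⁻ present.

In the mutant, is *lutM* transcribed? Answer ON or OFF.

OFF

Cellobiose is absent, so VelE is inactive.
DovQ is non-functional in this strain, so it has no effect.
MoO₄²⁻ is present, so VelT is inactive.
No activator is available at the *lutM* promoter, so *lutM* is not transcribed.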